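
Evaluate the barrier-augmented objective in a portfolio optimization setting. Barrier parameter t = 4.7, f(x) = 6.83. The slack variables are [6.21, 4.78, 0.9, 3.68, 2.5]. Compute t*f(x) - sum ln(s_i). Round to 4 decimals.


Step 1: Compute log-barrier.
ln values: [1.8262, 1.5644, -0.1054, 1.3029, 0.9163]
phi = -(1.8262 + 1.5644 - 0.1054 + 1.3029 + 0.9163) = -5.5044
Step 2: Compute augmented objective.
t*f(x) = 4.7*6.83 = 32.101
Total = 32.101 - 5.5044 = 26.5966


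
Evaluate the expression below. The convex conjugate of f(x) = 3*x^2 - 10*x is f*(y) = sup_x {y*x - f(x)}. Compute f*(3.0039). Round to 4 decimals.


f*(y) = sup_x {y*x - a*x^2 - b*x} = sup_x {(y-b)*x - a*x^2}
FOC: (y - b) - 2a*x = 0 => x* = (y - b)/(2a)
x* = (3.0039 + 10)/(2*3) = 2.1673
f*(3.0039) = (y-b)^2/(4a) = (3.0039 + 10)^2/(4*3)
= 169.1014/12 = 14.0918


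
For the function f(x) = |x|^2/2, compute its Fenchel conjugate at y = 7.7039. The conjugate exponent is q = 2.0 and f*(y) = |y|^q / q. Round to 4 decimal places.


The conjugate exponent q satisfies 1/p + 1/q = 1.
p = 2, so q = 2/(2 - 1) = 2.0
|y|^q = 7.7039^2.0 = 59.3501
f*(7.7039) = 59.3501 / 2.0 = 29.675


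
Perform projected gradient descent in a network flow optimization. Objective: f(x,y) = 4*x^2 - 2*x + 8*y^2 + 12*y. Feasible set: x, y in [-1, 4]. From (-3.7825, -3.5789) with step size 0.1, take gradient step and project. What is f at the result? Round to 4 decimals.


Step 1: Compute gradient at (-3.7825, -3.5789).
grad_x = 2*4*-3.7825 - 2 = -32.26
grad_y = 2*8*-3.5789 + 12 = -45.2624
Step 2: Gradient step.
x_raw = -3.7825 - 0.1*-32.26 = -0.5565
y_raw = -3.5789 - 0.1*-45.2624 = 0.9473
Step 3: Project onto [-1, 4].
x_proj = clip(-0.5565) = -0.5565
y_proj = clip(0.9473) = 0.9473
Step 4: Evaluate f.
f(-0.5565, 0.9473) = 20.8995


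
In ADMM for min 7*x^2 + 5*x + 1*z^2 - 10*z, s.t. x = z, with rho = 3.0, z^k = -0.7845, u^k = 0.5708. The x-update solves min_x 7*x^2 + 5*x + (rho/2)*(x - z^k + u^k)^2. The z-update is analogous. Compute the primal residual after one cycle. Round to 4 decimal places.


ADMM iteration with rho = 3.0, z^k = -0.7845, u^k = 0.5708
Step 1: x-update.
Minimize 7*x^2 + 5*x + (3.0/2)*(x + 0.7845 + 0.5708)^2
FOC: (2*7 + 3.0)*x = -5 + 3.0*(-0.7845 - 0.5708)
x^{k+1} = -0.5333
Step 2: z-update.
Minimize 1*z^2 - 10*z + (3.0/2)*(-0.5333 - z + 0.5708)^2
FOC: (2*1 + 3.0)*z = 10 + 3.0*(-0.5333 + 0.5708)
z^{k+1} = 2.0225
Step 3: u-update.
u^{k+1} = 0.5708 - 0.5333 - 2.0225 = -1.985
Step 4: Primal residual = |-0.5333 - 2.0225| = 2.5558


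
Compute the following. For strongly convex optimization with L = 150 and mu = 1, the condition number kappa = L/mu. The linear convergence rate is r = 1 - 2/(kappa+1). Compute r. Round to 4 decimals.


Step 1: Compute the condition number.
kappa = L/mu = 150/1 = 150.0
Step 2: Compute the convergence rate.
r = 1 - 2/(kappa + 1) = 1 - 2*mu/(L + mu) = (L - mu)/(L + mu) = 149/151 = 0.9868


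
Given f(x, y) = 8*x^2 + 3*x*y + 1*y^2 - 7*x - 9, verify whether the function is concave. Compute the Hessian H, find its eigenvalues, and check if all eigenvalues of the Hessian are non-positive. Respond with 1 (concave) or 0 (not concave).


The Hessian of f(x,y) = 8*x^2 + 3*x*y + 1*y^2 - 7*x - 9 is:
H = [[16, 3], [3, 2]]
Trace = 16 + 2 = 18
Determinant = 16*2 - (3)^2 = 23
Discriminant = (18)^2 - 4*23 = 232.0
Eigenvalues: lambda_1 = 1.3842, lambda_2 = 16.6158
The function is not concave.

0


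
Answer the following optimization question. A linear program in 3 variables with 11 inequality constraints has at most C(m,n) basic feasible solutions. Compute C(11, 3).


Each vertex corresponds to some choice of n active constraints out of m, so the number of vertices is at most C(m, n) = m! / (n!(m-n)!).
m = 11, n = 3
Numerator: 11 * 10 * 9
Denominator: 3! = 6
C(11, 3) = 165


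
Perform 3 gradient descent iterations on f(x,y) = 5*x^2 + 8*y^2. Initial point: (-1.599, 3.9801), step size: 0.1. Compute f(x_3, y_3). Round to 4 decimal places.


Gradient descent on f(x,y) = 5*x^2 + 8*y^2.
Starting point: (-1.599, 3.9801), alpha = 0.1
Step 1: grad_x = 2*5*-1.599 = -15.99, grad_y = 2*8*3.9801 = 63.6816
  x_1 = -1.599 - 0.1*-15.99 = 0.0
  y_1 = 3.9801 - 0.1*63.6816 = -2.3881
Step 2: grad_x = 2*5*0.0 = 0.0, grad_y = 2*8*-2.3881 = -38.209
  x_2 = 0.0 - 0.1*0.0 = 0.0
  y_2 = -2.3881 - 0.1*-38.209 = 1.4328
Step 3: grad_x = 2*5*0.0 = 0.0, grad_y = 2*8*1.4328 = 22.9254
  x_3 = 0.0 - 0.1*0.0 = 0.0
  y_3 = 1.4328 - 0.1*22.9254 = -0.8597
f(0.0, -0.8597) = 5*0.0^2 + 8*(-0.8597)^2 = 5.9127


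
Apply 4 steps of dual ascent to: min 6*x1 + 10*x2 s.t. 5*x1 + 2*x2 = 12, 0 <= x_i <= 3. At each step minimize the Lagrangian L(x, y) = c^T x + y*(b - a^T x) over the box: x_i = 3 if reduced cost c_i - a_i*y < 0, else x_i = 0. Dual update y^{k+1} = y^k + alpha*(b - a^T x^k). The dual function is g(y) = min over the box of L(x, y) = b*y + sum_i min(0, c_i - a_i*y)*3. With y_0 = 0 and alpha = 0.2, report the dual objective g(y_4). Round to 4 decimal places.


Dual ascent for LP: min 6*x1 + 10*x2, 5*x1 + 2*x2 = 12, 0 <= x_i <= 3
Step 1: y^k = 0.0, reduced costs: (6.0, 10.0)
  x^k = (0.0, 0.0), subgradient = b - a^T x = 12.0
  y^{k+1} = 0.0 + 0.2*12.0 = 2.4
Step 2: y^k = 2.4, reduced costs: (-6.0, 5.2)
  x^k = (3.0, 0.0), subgradient = b - a^T x = -3.0
  y^{k+1} = 2.4 + 0.2*-3.0 = 1.8
Step 3: y^k = 1.8, reduced costs: (-3.0, 6.4)
  x^k = (3.0, 0.0), subgradient = b - a^T x = -3.0
  y^{k+1} = 1.8 + 0.2*-3.0 = 1.2
Step 4: y^k = 1.2, reduced costs: (0.0, 7.6)
  x^k = (0.0, 0.0), subgradient = b - a^T x = 12.0
  y^{k+1} = 1.2 + 0.2*12.0 = 3.6
Dual objective at y_4 = 3.6: reduced costs (-12.0, 2.8), box minimizer x = (3.0, 0.0)
g(y_4) = b*y + (c1 - a1*y)*x1 + (c2 - a2*y)*x2 = 12*3.6 + (-12.0)*3.0 + 2.8*0.0 = 43.2 - 36.0 + 0.0 = 7.2


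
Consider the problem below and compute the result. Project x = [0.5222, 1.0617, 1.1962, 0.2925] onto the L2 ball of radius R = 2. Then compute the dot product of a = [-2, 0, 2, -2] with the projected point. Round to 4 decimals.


Step 1: Compute ||x|| (intermediates to 6 decimals).
||x|| = sqrt(0.5222^2 + 1.0617^2 + 1.1962^2 + 0.2925^2) = 1.707733
Step 2: Project.
Since ||x|| <= R, proj = x (no scaling needed).
proj(x) = [0.5222, 1.0617, 1.1962, 0.2925]
Step 3: Dot product.
a^T * proj(x) = -2*0.5222 + 0*1.0617 + 2*1.1962 - 2*0.2925 = 0.763


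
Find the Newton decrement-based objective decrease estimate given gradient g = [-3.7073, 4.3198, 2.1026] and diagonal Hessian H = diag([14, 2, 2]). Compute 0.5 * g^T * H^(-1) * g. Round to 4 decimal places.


Step 1: H is diagonal, so H^(-1) * g = [-0.2648, 2.1599, 1.0513].
Step 2: g^T H^(-1) g = sum_i g_i^2 / H_ii
  = (-3.7073)^2/14 + (4.3198)^2/2 + (2.1026)^2/2
  = 0.9817 + 9.3303 + 2.2105 = 12.5225
Step 3: Objective decrease = 0.5 * g^T H^(-1) g = 6.2613


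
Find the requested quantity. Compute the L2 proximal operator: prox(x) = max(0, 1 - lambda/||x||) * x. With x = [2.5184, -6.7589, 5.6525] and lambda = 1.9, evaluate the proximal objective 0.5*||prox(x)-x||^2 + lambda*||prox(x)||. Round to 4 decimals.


Step 1: Compute ||x||.
||x|| = 9.1638
Step 2: Compute scaling factor.
scale = max(0, 1 - 1.9/9.1638) = 0.7927
Step 3: prox(x) = [1.9962, -5.3575, 4.4805]
||prox(x)|| = 7.2638
Step 4: Proximal objective.
0.5*||prox-x||^2 = 1.805
lambda*||prox|| = 13.8012
Total = 15.6063


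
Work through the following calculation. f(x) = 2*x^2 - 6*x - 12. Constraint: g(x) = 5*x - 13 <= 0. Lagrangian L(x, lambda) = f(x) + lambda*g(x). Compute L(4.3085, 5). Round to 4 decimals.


Step 1: Evaluate f(x).
f(4.3085) = 2*4.3085^2 - 6*4.3085 - 12 = -0.7247
Step 2: Evaluate g(x).
g(4.3085) = 5*4.3085 - 13 = 8.5425
Step 3: Compute Lagrangian.
L = -0.7247 + 5*8.5425 = 41.9878


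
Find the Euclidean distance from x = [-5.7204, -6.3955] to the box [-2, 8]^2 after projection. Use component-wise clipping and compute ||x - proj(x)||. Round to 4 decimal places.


Project each component onto [-2, 8].
clip(-5.7204) = -2.0, clip(-6.3955) = -2.0
Projection = [-2.0, -2.0]
Squared diffs: [13.8414, 19.3204]
Distance = sqrt(33.1618) = 5.7586


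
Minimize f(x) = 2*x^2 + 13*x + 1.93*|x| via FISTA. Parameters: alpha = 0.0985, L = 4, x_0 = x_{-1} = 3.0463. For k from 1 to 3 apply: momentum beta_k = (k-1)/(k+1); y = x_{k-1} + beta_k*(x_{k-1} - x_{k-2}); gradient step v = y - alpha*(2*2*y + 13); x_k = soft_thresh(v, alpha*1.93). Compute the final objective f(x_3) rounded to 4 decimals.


FISTA on f(x) = 2*x^2 + 13*x + 1.93*|x|
L = 4, alpha = 0.0985
Iteration 1: beta = 0.0, y = 3.0463 + 0.0*(3.0463 - 3.0463) = 3.0463
  grad(y) = 25.1852, v = y - alpha*grad = 0.5656
  prox(v) = soft_thresh(0.5656, 0.1901) = 0.3755
Iteration 2: beta = 0.3333, y = 0.3755 + 0.3333*(0.3755 - 3.0463) = -0.5148
  grad(y) = 10.9407, v = y - alpha*grad = -1.5925
  prox(v) = soft_thresh(-1.5925, 0.1901) = -1.4024
Iteration 3: beta = 0.5, y = -1.4024 + 0.5*(-1.4024 - 0.3755) = -2.2913
  grad(y) = 3.8348, v = y - alpha*grad = -2.669
  prox(v) = soft_thresh(-2.669, 0.1901) = -2.4789
f(x_3) = 2*(-2.4789)^2 + 13*(-2.4789) + 1.93*|-2.4789| = -15.1516


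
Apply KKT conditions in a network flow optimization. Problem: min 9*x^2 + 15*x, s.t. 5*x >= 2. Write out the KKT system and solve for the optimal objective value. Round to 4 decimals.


Step 1: Try lambda = 0 (constraint inactive).
x_unc = -15/(2*9) = -0.8333
Check: 5*-0.8333 = -4.1665 < 2 -- violated!
Step 2: Constraint must be active: 5*x = 2
x* = 2/5 = 0.4
lambda = (2*9*0.4 + 15)/5 = 4.44
Step 3: Compute optimal value.
f(x*) = 9*0.4^2 + 15*0.4 = 7.44


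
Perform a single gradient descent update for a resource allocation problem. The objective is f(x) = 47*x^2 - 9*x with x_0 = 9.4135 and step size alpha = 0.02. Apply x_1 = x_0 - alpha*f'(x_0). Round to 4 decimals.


We compute the gradient at x_0 and apply the update.
f'(x) = 94*x - 9
f'(9.4135) = 94*9.4135 - 9 = 875.869
x_1 = 9.4135 - 0.02*875.869 = -8.1039


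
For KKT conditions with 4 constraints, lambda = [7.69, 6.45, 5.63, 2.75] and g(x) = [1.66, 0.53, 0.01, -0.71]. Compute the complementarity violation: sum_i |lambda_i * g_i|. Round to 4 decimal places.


KKT complementary slackness check:
lambda_1 * g_1 = 7.69 * 1.66 = 12.7654
lambda_2 * g_2 = 6.45 * 0.53 = 3.4185
lambda_3 * g_3 = 5.63 * 0.01 = 0.0563
lambda_4 * g_4 = 2.75 * -0.71 = -1.9525
Total violation = 12.7654 + 3.4185 + 0.0563 + 1.9525 = 18.1927


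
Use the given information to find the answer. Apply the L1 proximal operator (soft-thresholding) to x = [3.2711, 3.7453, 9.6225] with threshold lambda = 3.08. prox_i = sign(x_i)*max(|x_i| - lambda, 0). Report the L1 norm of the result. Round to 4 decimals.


Soft-thresholding with lambda = 3.08:
prox(3.2711) = sign(3.2711)*max(|3.2711| - 3.08, 0) = 0.1911
prox(3.7453) = sign(3.7453)*max(|3.7453| - 3.08, 0) = 0.6653
prox(9.6225) = sign(9.6225)*max(|9.6225| - 3.08, 0) = 6.5425
prox(x) = [0.1911, 0.6653, 6.5425]
||prox(x)||_1 = 0.1911 + 0.6653 + 6.5425 = 7.3989


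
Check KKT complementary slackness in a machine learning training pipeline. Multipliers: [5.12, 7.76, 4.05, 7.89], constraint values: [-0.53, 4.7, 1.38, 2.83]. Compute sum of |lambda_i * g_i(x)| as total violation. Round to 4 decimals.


KKT complementary slackness check:
lambda_1 * g_1 = 5.12 * -0.53 = -2.7136
lambda_2 * g_2 = 7.76 * 4.7 = 36.472
lambda_3 * g_3 = 4.05 * 1.38 = 5.589
lambda_4 * g_4 = 7.89 * 2.83 = 22.3287
Total violation = 2.7136 + 36.472 + 5.589 + 22.3287 = 67.1033


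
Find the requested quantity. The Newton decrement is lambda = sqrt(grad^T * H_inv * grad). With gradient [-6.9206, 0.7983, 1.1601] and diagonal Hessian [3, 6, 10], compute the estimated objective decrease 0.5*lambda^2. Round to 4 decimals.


Step 1: H is diagonal, so H^(-1) * g = [-2.3069, 0.1331, 0.116].
Step 2: g^T H^(-1) g = sum_i g_i^2 / H_ii
  = (-6.9206)^2/3 + (0.7983)^2/6 + (1.1601)^2/10
  = 15.9649 + 0.1062 + 0.1346 = 16.2057
Step 3: Objective decrease = 0.5 * g^T H^(-1) g = 8.1028


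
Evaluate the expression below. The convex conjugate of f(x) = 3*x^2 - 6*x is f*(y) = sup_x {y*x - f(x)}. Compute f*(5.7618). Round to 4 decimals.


f*(y) = sup_x {y*x - a*x^2 - b*x} = sup_x {(y-b)*x - a*x^2}
FOC: (y - b) - 2a*x = 0 => x* = (y - b)/(2a)
x* = (5.7618 + 6)/(2*3) = 1.9603
f*(5.7618) = (y-b)^2/(4a) = (5.7618 + 6)^2/(4*3)
= 138.3399/12 = 11.5283


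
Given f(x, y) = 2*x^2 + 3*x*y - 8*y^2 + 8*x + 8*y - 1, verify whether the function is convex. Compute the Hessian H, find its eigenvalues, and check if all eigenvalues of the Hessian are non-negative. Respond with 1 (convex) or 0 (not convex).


The Hessian of f(x,y) = 2*x^2 + 3*x*y - 8*y^2 + 8*x + 8*y - 1 is:
H = [[4, 3], [3, -16]]
Trace = 4 - 16 = -12
Determinant = 4*-16 - (3)^2 = -73
Discriminant = (-12)^2 - 4*-73 = 436.0
Eigenvalues: lambda_1 = -16.4403, lambda_2 = 4.4403
The function is not convex.

0


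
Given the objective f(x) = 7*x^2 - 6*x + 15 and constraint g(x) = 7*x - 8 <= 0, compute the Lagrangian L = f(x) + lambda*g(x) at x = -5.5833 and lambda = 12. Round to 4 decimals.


Step 1: Evaluate f(x).
f(-5.5833) = 7*(-5.5833)^2 - 6*(-5.5833) + 15 = 266.7125
Step 2: Evaluate g(x).
g(-5.5833) = 7*-5.5833 - 8 = -47.0831
Step 3: Compute Lagrangian.
L = 266.7125 + 12*-47.0831 = -298.2847


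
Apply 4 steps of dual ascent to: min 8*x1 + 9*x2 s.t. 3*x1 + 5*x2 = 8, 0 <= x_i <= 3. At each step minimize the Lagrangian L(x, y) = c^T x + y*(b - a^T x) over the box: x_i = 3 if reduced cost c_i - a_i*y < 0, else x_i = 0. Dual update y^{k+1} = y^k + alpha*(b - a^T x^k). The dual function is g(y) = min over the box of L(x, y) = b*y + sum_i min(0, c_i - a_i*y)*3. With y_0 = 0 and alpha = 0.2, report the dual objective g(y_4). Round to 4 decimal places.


Dual ascent for LP: min 8*x1 + 9*x2, 3*x1 + 5*x2 = 8, 0 <= x_i <= 3
Step 1: y^k = 0.0, reduced costs: (8.0, 9.0)
  x^k = (0.0, 0.0), subgradient = b - a^T x = 8.0
  y^{k+1} = 0.0 + 0.2*8.0 = 1.6
Step 2: y^k = 1.6, reduced costs: (3.2, 1.0)
  x^k = (0.0, 0.0), subgradient = b - a^T x = 8.0
  y^{k+1} = 1.6 + 0.2*8.0 = 3.2
Step 3: y^k = 3.2, reduced costs: (-1.6, -7.0)
  x^k = (3.0, 3.0), subgradient = b - a^T x = -16.0
  y^{k+1} = 3.2 + 0.2*-16.0 = 0.0
Step 4: y^k = 0.0, reduced costs: (8.0, 9.0)
  x^k = (0.0, 0.0), subgradient = b - a^T x = 8.0
  y^{k+1} = 0.0 + 0.2*8.0 = 1.6
Dual objective at y_4 = 1.6: reduced costs (3.2, 1.0), box minimizer x = (0.0, 0.0)
g(y_4) = b*y + (c1 - a1*y)*x1 + (c2 - a2*y)*x2 = 8*1.6 + 3.2*0.0 + 1.0*0.0 = 12.8 + 0.0 + 0.0 = 12.8


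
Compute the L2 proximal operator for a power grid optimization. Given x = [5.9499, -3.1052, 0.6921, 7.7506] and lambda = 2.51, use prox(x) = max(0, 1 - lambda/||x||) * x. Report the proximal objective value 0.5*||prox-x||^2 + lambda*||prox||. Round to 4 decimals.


Step 1: Compute ||x||.
||x|| = 10.2759
Step 2: Compute scaling factor.
scale = max(0, 1 - 2.51/10.2759) = 0.7557
Step 3: prox(x) = [4.4966, -2.3467, 0.523, 5.8574]
||prox(x)|| = 7.7659
Step 4: Proximal objective.
0.5*||prox-x||^2 = 3.1501
lambda*||prox|| = 19.4924
Total = 22.6425


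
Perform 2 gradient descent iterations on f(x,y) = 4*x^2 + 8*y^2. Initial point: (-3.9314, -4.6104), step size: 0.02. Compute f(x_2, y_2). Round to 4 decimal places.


Gradient descent on f(x,y) = 4*x^2 + 8*y^2.
Starting point: (-3.9314, -4.6104), alpha = 0.02
Step 1: grad_x = 2*4*-3.9314 = -31.4512, grad_y = 2*8*-4.6104 = -73.7664
  x_1 = -3.9314 - 0.02*-31.4512 = -3.3024
  y_1 = -4.6104 - 0.02*-73.7664 = -3.1351
Step 2: grad_x = 2*4*-3.3024 = -26.419, grad_y = 2*8*-3.1351 = -50.1612
  x_2 = -3.3024 - 0.02*-26.419 = -2.774
  y_2 = -3.1351 - 0.02*-50.1612 = -2.1318
f(-2.774, -2.1318) = 4*(-2.774)^2 + 8*(-2.1318)^2 = 67.1385


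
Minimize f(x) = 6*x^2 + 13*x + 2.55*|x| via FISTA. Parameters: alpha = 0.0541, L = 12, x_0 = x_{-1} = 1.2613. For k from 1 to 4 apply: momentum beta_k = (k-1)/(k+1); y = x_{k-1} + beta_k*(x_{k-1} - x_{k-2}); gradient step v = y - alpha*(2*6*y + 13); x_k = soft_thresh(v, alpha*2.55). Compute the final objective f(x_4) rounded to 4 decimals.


FISTA on f(x) = 6*x^2 + 13*x + 2.55*|x|
L = 12, alpha = 0.0541
Iteration 1: beta = 0.0, y = 1.2613 + 0.0*(1.2613 - 1.2613) = 1.2613
  grad(y) = 28.1356, v = y - alpha*grad = -0.2608
  prox(v) = soft_thresh(-0.2608, 0.138) = -0.1229
Iteration 2: beta = 0.3333, y = -0.1229 + 0.3333*(-0.1229 - 1.2613) = -0.5843
  grad(y) = 5.9887, v = y - alpha*grad = -0.9083
  prox(v) = soft_thresh(-0.9083, 0.138) = -0.7703
Iteration 3: beta = 0.5, y = -0.7703 + 0.5*(-0.7703 + 0.1229) = -1.094
  grad(y) = -0.1283, v = y - alpha*grad = -1.0871
  prox(v) = soft_thresh(-1.0871, 0.138) = -0.9491
Iteration 4: beta = 0.6, y = -0.9491 + 0.6*(-0.9491 + 0.7703) = -1.0564
  grad(y) = 0.323, v = y - alpha*grad = -1.0739
  prox(v) = soft_thresh(-1.0739, 0.138) = -0.9359
f(x_4) = 6*(-0.9359)^2 + 13*(-0.9359) + 2.55*|-0.9359| = -4.5247


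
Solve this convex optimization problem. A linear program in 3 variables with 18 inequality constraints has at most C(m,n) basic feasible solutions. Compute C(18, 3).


Each vertex corresponds to some choice of n active constraints out of m, so the number of vertices is at most C(m, n) = m! / (n!(m-n)!).
m = 18, n = 3
Numerator: 18 * 17 * 16
Denominator: 3! = 6
C(18, 3) = 816


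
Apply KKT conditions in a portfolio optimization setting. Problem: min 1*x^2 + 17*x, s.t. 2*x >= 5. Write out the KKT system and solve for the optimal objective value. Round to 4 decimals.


Step 1: Try lambda = 0 (constraint inactive).
x_unc = -17/(2*1) = -8.5
Check: 2*-8.5 = -17.0 < 5 -- violated!
Step 2: Constraint must be active: 2*x = 5
x* = 5/2 = 2.5
lambda = (2*1*2.5 + 17)/2 = 11.0
Step 3: Compute optimal value.
f(x*) = 1*2.5^2 + 17*2.5 = 48.75


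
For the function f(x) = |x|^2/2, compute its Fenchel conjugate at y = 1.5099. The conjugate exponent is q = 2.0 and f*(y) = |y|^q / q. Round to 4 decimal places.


The conjugate exponent q satisfies 1/p + 1/q = 1.
p = 2, so q = 2/(2 - 1) = 2.0
|y|^q = 1.5099^2.0 = 2.2798
f*(1.5099) = 2.2798 / 2.0 = 1.1399


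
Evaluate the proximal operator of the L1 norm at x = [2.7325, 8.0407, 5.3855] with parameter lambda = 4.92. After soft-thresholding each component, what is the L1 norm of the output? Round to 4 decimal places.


Soft-thresholding with lambda = 4.92:
prox(2.7325) = sign(2.7325)*max(|2.7325| - 4.92, 0) = 0.0
prox(8.0407) = sign(8.0407)*max(|8.0407| - 4.92, 0) = 3.1207
prox(5.3855) = sign(5.3855)*max(|5.3855| - 4.92, 0) = 0.4655
prox(x) = [0.0, 3.1207, 0.4655]
||prox(x)||_1 = 0.0 + 3.1207 + 0.4655 = 3.5862


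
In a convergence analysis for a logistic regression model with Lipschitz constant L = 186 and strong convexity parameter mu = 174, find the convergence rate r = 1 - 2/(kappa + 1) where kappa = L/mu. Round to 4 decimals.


Step 1: Compute the condition number.
kappa = L/mu = 186/174 = 1.069
Step 2: Compute the convergence rate.
r = 1 - 2/(kappa + 1) = 1 - 2*mu/(L + mu) = (L - mu)/(L + mu) = 12/360 = 0.0333


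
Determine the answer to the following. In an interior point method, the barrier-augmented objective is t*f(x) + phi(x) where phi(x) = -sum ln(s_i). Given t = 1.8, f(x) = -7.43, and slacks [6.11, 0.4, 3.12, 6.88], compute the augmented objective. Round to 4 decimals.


Step 1: Compute log-barrier.
ln values: [1.8099, -0.9163, 1.1378, 1.9286]
phi = -(1.8099 - 0.9163 + 1.1378 + 1.9286) = -3.9601
Step 2: Compute augmented objective.
t*f(x) = 1.8*-7.43 = -13.374
Total = -13.374 - 3.9601 = -17.3341


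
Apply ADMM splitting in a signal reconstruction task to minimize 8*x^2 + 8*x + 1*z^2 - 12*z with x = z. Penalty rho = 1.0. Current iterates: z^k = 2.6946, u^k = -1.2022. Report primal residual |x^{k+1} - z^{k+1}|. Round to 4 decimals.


ADMM iteration with rho = 1.0, z^k = 2.6946, u^k = -1.2022
Step 1: x-update.
Minimize 8*x^2 + 8*x + (1.0/2)*(x - 2.6946 - 1.2022)^2
FOC: (2*8 + 1.0)*x = -8 + 1.0*(2.6946 + 1.2022)
x^{k+1} = -0.2414
Step 2: z-update.
Minimize 1*z^2 - 12*z + (1.0/2)*(-0.2414 - z - 1.2022)^2
FOC: (2*1 + 1.0)*z = 12 + 1.0*(-0.2414 - 1.2022)
z^{k+1} = 3.5188
Step 3: u-update.
u^{k+1} = -1.2022 - 0.2414 - 3.5188 = -4.9624
Step 4: Primal residual = |-0.2414 - 3.5188| = 3.7602


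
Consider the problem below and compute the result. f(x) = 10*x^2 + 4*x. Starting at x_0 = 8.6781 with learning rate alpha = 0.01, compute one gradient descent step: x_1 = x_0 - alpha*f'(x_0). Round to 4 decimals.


We compute the gradient at x_0 and apply the update.
f'(x) = 20*x + 4
f'(8.6781) = 20*8.6781 + 4 = 177.562
x_1 = 8.6781 - 0.01*177.562 = 6.9025


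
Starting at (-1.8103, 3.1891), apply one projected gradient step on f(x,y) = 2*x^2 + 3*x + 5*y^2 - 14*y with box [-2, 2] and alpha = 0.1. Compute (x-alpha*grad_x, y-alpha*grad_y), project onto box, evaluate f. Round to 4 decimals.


Step 1: Compute gradient at (-1.8103, 3.1891).
grad_x = 2*2*-1.8103 + 3 = -4.2412
grad_y = 2*5*3.1891 - 14 = 17.891
Step 2: Gradient step.
x_raw = -1.8103 - 0.1*-4.2412 = -1.3862
y_raw = 3.1891 - 0.1*17.891 = 1.4
Step 3: Project onto [-2, 2].
x_proj = clip(-1.3862) = -1.3862
y_proj = clip(1.4) = 1.4
Step 4: Evaluate f.
f(-1.3862, 1.4) = -10.1156


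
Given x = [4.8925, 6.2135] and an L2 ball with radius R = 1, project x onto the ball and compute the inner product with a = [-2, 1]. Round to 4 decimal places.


Step 1: Compute ||x|| (intermediates to 6 decimals).
||x|| = sqrt(4.8925^2 + 6.2135^2) = 7.908485
Step 2: Project.
Since ||x|| > R, scale = R/||x|| = 1/7.908485 = 0.126446, proj(x) = scale * x
proj(x) = [0.618637, 0.785672]
Step 3: Dot product.
a^T * proj(x) = -2*0.618637 + 1*0.785672 = -0.4516


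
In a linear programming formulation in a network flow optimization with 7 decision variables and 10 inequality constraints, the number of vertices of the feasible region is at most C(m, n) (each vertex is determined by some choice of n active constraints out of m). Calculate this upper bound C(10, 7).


Each vertex corresponds to some choice of n active constraints out of m, so the number of vertices is at most C(m, n) = m! / (n!(m-n)!).
m = 10, n = 7
Numerator: 10 * 9 * 8 * 7 * 6 * 5 * 4
Denominator: 7! = 5040
C(10, 7) = 120


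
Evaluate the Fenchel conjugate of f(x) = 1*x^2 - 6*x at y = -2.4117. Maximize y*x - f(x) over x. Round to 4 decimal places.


f*(y) = sup_x {y*x - a*x^2 - b*x} = sup_x {(y-b)*x - a*x^2}
FOC: (y - b) - 2a*x = 0 => x* = (y - b)/(2a)
x* = (-2.4117 + 6)/(2*1) = 1.7942
f*(-2.4117) = (y-b)^2/(4a) = (-2.4117 + 6)^2/(4*1)
= 12.8759/4 = 3.219


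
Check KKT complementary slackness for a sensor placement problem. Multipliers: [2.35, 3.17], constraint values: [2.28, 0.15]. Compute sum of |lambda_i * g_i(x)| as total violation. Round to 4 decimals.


KKT complementary slackness check:
lambda_1 * g_1 = 2.35 * 2.28 = 5.358
lambda_2 * g_2 = 3.17 * 0.15 = 0.4755
Total violation = 5.358 + 0.4755 = 5.8335


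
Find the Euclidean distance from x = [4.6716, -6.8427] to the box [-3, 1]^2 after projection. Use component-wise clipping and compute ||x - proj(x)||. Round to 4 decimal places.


Project each component onto [-3, 1].
clip(4.6716) = 1.0, clip(-6.8427) = -3.0
Projection = [1.0, -3.0]
Squared diffs: [13.4806, 14.7663]
Distance = sqrt(28.2469) = 5.3148


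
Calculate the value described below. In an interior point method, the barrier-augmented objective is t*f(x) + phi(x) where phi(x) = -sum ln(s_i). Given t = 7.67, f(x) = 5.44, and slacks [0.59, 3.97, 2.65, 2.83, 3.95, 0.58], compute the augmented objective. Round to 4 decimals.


Step 1: Compute log-barrier.
ln values: [-0.5276, 1.3788, 0.9746, 1.0403, 1.3737, -0.5447]
phi = -(-0.5276 + 1.3788 + 0.9746 + 1.0403 + 1.3737 - 0.5447) = -3.695
Step 2: Compute augmented objective.
t*f(x) = 7.67*5.44 = 41.7248
Total = 41.7248 - 3.695 = 38.0298


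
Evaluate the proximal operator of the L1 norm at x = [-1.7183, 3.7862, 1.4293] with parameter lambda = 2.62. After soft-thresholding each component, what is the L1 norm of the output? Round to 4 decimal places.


Soft-thresholding with lambda = 2.62:
prox(-1.7183) = sign(-1.7183)*max(|-1.7183| - 2.62, 0) = 0.0
prox(3.7862) = sign(3.7862)*max(|3.7862| - 2.62, 0) = 1.1662
prox(1.4293) = sign(1.4293)*max(|1.4293| - 2.62, 0) = 0.0
prox(x) = [0.0, 1.1662, 0.0]
||prox(x)||_1 = 0.0 + 1.1662 + 0.0 = 1.1662


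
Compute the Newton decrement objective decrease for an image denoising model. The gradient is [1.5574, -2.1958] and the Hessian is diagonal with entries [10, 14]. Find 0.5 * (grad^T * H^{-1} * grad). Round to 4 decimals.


Step 1: H is diagonal, so H^(-1) * g = [0.1557, -0.1568].
Step 2: g^T H^(-1) g = sum_i g_i^2 / H_ii
  = (1.5574)^2/10 + (-2.1958)^2/14
  = 0.2425 + 0.3444 = 0.5869
Step 3: Objective decrease = 0.5 * g^T H^(-1) g = 0.2935


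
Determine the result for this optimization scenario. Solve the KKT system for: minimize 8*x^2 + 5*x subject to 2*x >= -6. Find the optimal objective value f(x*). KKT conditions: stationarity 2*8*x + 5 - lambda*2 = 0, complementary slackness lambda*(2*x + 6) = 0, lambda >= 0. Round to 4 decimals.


Step 1: Try lambda = 0 (constraint inactive).
Stationarity: 2*8*x + 5 = 0
x* = -5/(2*8) = -0.3125
Check constraint: 2*-0.3125 = -0.625 >= -6 -- satisfied.
Step 2: Compute optimal value.
f(x*) = 8*(-0.3125)^2 + 5*(-0.3125) = -0.7813


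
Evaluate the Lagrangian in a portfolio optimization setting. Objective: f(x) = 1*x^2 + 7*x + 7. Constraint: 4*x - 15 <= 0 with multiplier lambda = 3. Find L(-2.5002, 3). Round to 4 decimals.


Step 1: Evaluate f(x).
f(-2.5002) = 1*(-2.5002)^2 + 7*(-2.5002) + 7 = -4.2504
Step 2: Evaluate g(x).
g(-2.5002) = 4*-2.5002 - 15 = -25.0008
Step 3: Compute Lagrangian.
L = -4.2504 + 3*-25.0008 = -79.2528


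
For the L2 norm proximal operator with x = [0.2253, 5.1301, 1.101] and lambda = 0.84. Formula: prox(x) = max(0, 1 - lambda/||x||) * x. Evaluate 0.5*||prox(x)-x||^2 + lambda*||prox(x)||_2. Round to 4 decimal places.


Step 1: Compute ||x||.
||x|| = 5.2518
Step 2: Compute scaling factor.
scale = max(0, 1 - 0.84/5.2518) = 0.8401
Step 3: prox(x) = [0.1893, 4.3096, 0.9249]
||prox(x)|| = 4.4118
Step 4: Proximal objective.
0.5*||prox-x||^2 = 0.3528
lambda*||prox|| = 3.7059
Total = 4.0587


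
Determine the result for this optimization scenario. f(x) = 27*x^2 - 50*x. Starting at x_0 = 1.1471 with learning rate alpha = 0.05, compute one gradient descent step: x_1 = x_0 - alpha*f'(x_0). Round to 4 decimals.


We compute the gradient at x_0 and apply the update.
f'(x) = 54*x - 50
f'(1.1471) = 54*1.1471 - 50 = 11.9434
x_1 = 1.1471 - 0.05*11.9434 = 0.5499


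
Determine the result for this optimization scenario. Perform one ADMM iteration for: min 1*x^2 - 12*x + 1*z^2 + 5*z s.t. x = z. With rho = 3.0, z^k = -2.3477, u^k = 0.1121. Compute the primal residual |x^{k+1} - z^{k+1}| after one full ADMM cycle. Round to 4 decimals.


ADMM iteration with rho = 3.0, z^k = -2.3477, u^k = 0.1121
Step 1: x-update.
Minimize 1*x^2 - 12*x + (3.0/2)*(x + 2.3477 + 0.1121)^2
FOC: (2*1 + 3.0)*x = 12 + 3.0*(-2.3477 - 0.1121)
x^{k+1} = 0.9241
Step 2: z-update.
Minimize 1*z^2 + 5*z + (3.0/2)*(0.9241 - z + 0.1121)^2
FOC: (2*1 + 3.0)*z = -5 + 3.0*(0.9241 + 0.1121)
z^{k+1} = -0.3783
Step 3: u-update.
u^{k+1} = 0.1121 + 0.9241 + 0.3783 = 1.4145
Step 4: Primal residual = |0.9241 + 0.3783| = 1.3024


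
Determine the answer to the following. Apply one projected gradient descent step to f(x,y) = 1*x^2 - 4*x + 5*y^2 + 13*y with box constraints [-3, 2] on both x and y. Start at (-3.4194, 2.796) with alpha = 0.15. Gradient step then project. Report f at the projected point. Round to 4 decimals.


Step 1: Compute gradient at (-3.4194, 2.796).
grad_x = 2*1*-3.4194 - 4 = -10.8388
grad_y = 2*5*2.796 + 13 = 40.96
Step 2: Gradient step.
x_raw = -3.4194 - 0.15*-10.8388 = -1.7936
y_raw = 2.796 - 0.15*40.96 = -3.348
Step 3: Project onto [-3, 2].
x_proj = clip(-1.7936) = -1.7936
y_proj = clip(-3.348) = -3.0
Step 4: Evaluate f.
f(-1.7936, -3.0) = 16.3912


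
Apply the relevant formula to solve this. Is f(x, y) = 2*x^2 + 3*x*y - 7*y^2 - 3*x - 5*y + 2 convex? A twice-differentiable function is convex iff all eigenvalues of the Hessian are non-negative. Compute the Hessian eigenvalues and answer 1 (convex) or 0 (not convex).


The Hessian of f(x,y) = 2*x^2 + 3*x*y - 7*y^2 - 3*x - 5*y + 2 is:
H = [[4, 3], [3, -14]]
Trace = 4 - 14 = -10
Determinant = 4*-14 - (3)^2 = -65
Discriminant = (-10)^2 - 4*-65 = 360.0
Eigenvalues: lambda_1 = -14.4868, lambda_2 = 4.4868
The function is not convex.

0


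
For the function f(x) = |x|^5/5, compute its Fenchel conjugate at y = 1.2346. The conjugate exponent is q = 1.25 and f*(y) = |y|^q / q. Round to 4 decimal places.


The conjugate exponent q satisfies 1/p + 1/q = 1.
p = 5, so q = 5/(5 - 1) = 1.25
|y|^q = 1.2346^1.25 = 1.3014
f*(1.2346) = 1.3014 / 1.25 = 1.0411


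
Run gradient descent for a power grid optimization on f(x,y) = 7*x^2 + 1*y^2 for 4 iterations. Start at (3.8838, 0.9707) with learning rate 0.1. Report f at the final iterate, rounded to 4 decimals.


Gradient descent on f(x,y) = 7*x^2 + 1*y^2.
Starting point: (3.8838, 0.9707), alpha = 0.1
Step 1: grad_x = 2*7*3.8838 = 54.3732, grad_y = 2*1*0.9707 = 1.9414
  x_1 = 3.8838 - 0.1*54.3732 = -1.5535
  y_1 = 0.9707 - 0.1*1.9414 = 0.7766
Step 2: grad_x = 2*7*-1.5535 = -21.7493, grad_y = 2*1*0.7766 = 1.5531
  x_2 = -1.5535 - 0.1*-21.7493 = 0.6214
  y_2 = 0.7766 - 0.1*1.5531 = 0.6212
Step 3: grad_x = 2*7*0.6214 = 8.6997, grad_y = 2*1*0.6212 = 1.2425
  x_3 = 0.6214 - 0.1*8.6997 = -0.2486
  y_3 = 0.6212 - 0.1*1.2425 = 0.497
Step 4: grad_x = 2*7*-0.2486 = -3.4799, grad_y = 2*1*0.497 = 0.994
  x_4 = -0.2486 - 0.1*-3.4799 = 0.0994
  y_4 = 0.497 - 0.1*0.994 = 0.3976
f(0.0994, 0.3976) = 7*0.0994^2 + 1*0.3976^2 = 0.2273


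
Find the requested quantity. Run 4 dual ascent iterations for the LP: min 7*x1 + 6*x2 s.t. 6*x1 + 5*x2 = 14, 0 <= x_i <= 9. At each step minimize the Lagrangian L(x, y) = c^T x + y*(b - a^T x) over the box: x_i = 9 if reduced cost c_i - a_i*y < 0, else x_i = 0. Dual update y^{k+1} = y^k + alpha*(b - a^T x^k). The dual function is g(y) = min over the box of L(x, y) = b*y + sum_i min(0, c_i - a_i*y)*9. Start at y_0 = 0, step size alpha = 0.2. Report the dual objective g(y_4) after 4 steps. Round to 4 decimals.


Dual ascent for LP: min 7*x1 + 6*x2, 6*x1 + 5*x2 = 14, 0 <= x_i <= 9
Step 1: y^k = 0.0, reduced costs: (7.0, 6.0)
  x^k = (0.0, 0.0), subgradient = b - a^T x = 14.0
  y^{k+1} = 0.0 + 0.2*14.0 = 2.8
Step 2: y^k = 2.8, reduced costs: (-9.8, -8.0)
  x^k = (9.0, 9.0), subgradient = b - a^T x = -85.0
  y^{k+1} = 2.8 + 0.2*-85.0 = -14.2
Step 3: y^k = -14.2, reduced costs: (92.2, 77.0)
  x^k = (0.0, 0.0), subgradient = b - a^T x = 14.0
  y^{k+1} = -14.2 + 0.2*14.0 = -11.4
Step 4: y^k = -11.4, reduced costs: (75.4, 63.0)
  x^k = (0.0, 0.0), subgradient = b - a^T x = 14.0
  y^{k+1} = -11.4 + 0.2*14.0 = -8.6
Dual objective at y_4 = -8.6: reduced costs (58.6, 49.0), box minimizer x = (0.0, 0.0)
g(y_4) = b*y + (c1 - a1*y)*x1 + (c2 - a2*y)*x2 = 14*(-8.6) + 58.6*0.0 + 49.0*0.0 = -120.4 + 0.0 + 0.0 = -120.4


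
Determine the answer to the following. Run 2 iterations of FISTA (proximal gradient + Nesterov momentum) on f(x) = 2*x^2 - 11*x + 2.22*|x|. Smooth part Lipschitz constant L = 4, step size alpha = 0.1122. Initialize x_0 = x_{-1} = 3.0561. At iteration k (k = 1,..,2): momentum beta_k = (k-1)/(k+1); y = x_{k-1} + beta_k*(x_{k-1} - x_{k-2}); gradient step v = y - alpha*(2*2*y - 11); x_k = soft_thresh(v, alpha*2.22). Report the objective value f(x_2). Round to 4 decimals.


FISTA on f(x) = 2*x^2 - 11*x + 2.22*|x|
L = 4, alpha = 0.1122
Iteration 1: beta = 0.0, y = 3.0561 + 0.0*(3.0561 - 3.0561) = 3.0561
  grad(y) = 1.2244, v = y - alpha*grad = 2.9187
  prox(v) = soft_thresh(2.9187, 0.2491) = 2.6696
Iteration 2: beta = 0.3333, y = 2.6696 + 0.3333*(2.6696 - 3.0561) = 2.5408
  grad(y) = -0.8367, v = y - alpha*grad = 2.6347
  prox(v) = soft_thresh(2.6347, 0.2491) = 2.3856
f(x_2) = 2*2.3856^2 - 11*2.3856 + 2.22*|2.3856| = -9.5634


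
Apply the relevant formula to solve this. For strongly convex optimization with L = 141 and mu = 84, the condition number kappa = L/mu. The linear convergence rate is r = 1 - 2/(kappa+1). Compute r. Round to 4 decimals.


Step 1: Compute the condition number.
kappa = L/mu = 141/84 = 1.6786
Step 2: Compute the convergence rate.
r = 1 - 2/(kappa + 1) = 1 - 2*mu/(L + mu) = (L - mu)/(L + mu) = 57/225 = 0.2533


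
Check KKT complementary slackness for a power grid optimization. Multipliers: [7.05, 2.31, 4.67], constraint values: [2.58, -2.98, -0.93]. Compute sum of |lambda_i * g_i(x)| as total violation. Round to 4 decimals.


KKT complementary slackness check:
lambda_1 * g_1 = 7.05 * 2.58 = 18.189
lambda_2 * g_2 = 2.31 * -2.98 = -6.8838
lambda_3 * g_3 = 4.67 * -0.93 = -4.3431
Total violation = 18.189 + 6.8838 + 4.3431 = 29.4159


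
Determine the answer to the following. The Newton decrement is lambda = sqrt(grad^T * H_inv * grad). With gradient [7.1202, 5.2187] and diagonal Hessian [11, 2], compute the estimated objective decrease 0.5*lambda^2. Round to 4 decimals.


Step 1: H is diagonal, so H^(-1) * g = [0.6473, 2.6094].
Step 2: g^T H^(-1) g = sum_i g_i^2 / H_ii
  = (7.1202)^2/11 + (5.2187)^2/2
  = 4.6088 + 13.6174 = 18.2263
Step 3: Objective decrease = 0.5 * g^T H^(-1) g = 9.1131


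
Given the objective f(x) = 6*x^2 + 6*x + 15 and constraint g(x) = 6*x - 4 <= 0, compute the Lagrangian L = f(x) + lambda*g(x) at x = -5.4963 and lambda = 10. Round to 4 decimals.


Step 1: Evaluate f(x).
f(-5.4963) = 6*(-5.4963)^2 + 6*(-5.4963) + 15 = 163.2781
Step 2: Evaluate g(x).
g(-5.4963) = 6*-5.4963 - 4 = -36.9778
Step 3: Compute Lagrangian.
L = 163.2781 + 10*-36.9778 = -206.4999


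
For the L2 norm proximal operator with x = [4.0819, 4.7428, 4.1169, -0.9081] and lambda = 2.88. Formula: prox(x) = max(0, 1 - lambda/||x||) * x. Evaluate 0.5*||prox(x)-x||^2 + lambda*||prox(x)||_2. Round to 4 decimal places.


Step 1: Compute ||x||.
||x|| = 7.5452
Step 2: Compute scaling factor.
scale = max(0, 1 - 2.88/7.5452) = 0.6183
Step 3: prox(x) = [2.5238, 2.9325, 2.5455, -0.5615]
||prox(x)|| = 4.6652
Step 4: Proximal objective.
0.5*||prox-x||^2 = 4.1472
lambda*||prox|| = 13.4358
Total = 17.5829


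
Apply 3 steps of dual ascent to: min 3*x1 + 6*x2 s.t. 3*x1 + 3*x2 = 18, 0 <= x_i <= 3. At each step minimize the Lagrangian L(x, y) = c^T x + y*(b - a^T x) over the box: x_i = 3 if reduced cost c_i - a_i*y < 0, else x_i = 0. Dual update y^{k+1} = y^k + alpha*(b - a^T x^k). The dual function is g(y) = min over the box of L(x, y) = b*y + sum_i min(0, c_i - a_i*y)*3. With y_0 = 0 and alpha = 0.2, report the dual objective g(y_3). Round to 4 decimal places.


Dual ascent for LP: min 3*x1 + 6*x2, 3*x1 + 3*x2 = 18, 0 <= x_i <= 3
Step 1: y^k = 0.0, reduced costs: (3.0, 6.0)
  x^k = (0.0, 0.0), subgradient = b - a^T x = 18.0
  y^{k+1} = 0.0 + 0.2*18.0 = 3.6
Step 2: y^k = 3.6, reduced costs: (-7.8, -4.8)
  x^k = (3.0, 3.0), subgradient = b - a^T x = 0.0
  y^{k+1} = 3.6 + 0.2*0.0 = 3.6
Step 3: y^k = 3.6, reduced costs: (-7.8, -4.8)
  x^k = (3.0, 3.0), subgradient = b - a^T x = 0.0
  y^{k+1} = 3.6 + 0.2*0.0 = 3.6
Dual objective at y_3 = 3.6: reduced costs (-7.8, -4.8), box minimizer x = (3.0, 3.0)
g(y_3) = b*y + (c1 - a1*y)*x1 + (c2 - a2*y)*x2 = 18*3.6 + (-7.8)*3.0 + (-4.8)*3.0 = 64.8 - 23.4 - 14.4 = 27.0


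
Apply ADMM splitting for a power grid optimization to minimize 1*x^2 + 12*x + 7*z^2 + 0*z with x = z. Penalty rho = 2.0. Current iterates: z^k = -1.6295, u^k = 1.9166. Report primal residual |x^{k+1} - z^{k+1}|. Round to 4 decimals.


ADMM iteration with rho = 2.0, z^k = -1.6295, u^k = 1.9166
Step 1: x-update.
Minimize 1*x^2 + 12*x + (2.0/2)*(x + 1.6295 + 1.9166)^2
FOC: (2*1 + 2.0)*x = -12 + 2.0*(-1.6295 - 1.9166)
x^{k+1} = -4.7731
Step 2: z-update.
Minimize 7*z^2 + 0*z + (2.0/2)*(-4.7731 - z + 1.9166)^2
FOC: (2*7 + 2.0)*z = 0 + 2.0*(-4.7731 + 1.9166)
z^{k+1} = -0.3571
Step 3: u-update.
u^{k+1} = 1.9166 - 4.7731 + 0.3571 = -2.4994
Step 4: Primal residual = |-4.7731 + 0.3571| = 4.416


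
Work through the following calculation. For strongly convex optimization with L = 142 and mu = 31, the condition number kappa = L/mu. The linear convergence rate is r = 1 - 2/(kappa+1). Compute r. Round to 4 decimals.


Step 1: Compute the condition number.
kappa = L/mu = 142/31 = 4.5806
Step 2: Compute the convergence rate.
r = 1 - 2/(kappa + 1) = 1 - 2*mu/(L + mu) = (L - mu)/(L + mu) = 111/173 = 0.6416


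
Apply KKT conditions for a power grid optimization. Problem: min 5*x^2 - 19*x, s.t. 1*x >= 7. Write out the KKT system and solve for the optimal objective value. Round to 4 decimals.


Step 1: Try lambda = 0 (constraint inactive).
x_unc = 19/(2*5) = 1.9
Check: 1*1.9 = 1.9 < 7 -- violated!
Step 2: Constraint must be active: 1*x = 7
x* = 7/1 = 7.0
lambda = (2*5*7.0 - 19)/1 = 51.0
Step 3: Compute optimal value.
f(x*) = 5*7.0^2 - 19*7.0 = 112.0


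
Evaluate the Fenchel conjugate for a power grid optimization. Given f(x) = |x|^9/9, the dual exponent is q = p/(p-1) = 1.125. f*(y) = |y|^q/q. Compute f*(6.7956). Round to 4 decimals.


The conjugate exponent q satisfies 1/p + 1/q = 1.
p = 9, so q = 9/(9 - 1) = 1.125
|y|^q = 6.7956^1.125 = 8.6349
f*(6.7956) = 8.6349 / 1.125 = 7.6754


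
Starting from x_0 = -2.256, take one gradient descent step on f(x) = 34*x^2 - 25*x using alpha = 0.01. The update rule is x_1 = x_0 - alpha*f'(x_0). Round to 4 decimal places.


We compute the gradient at x_0 and apply the update.
f'(x) = 68*x - 25
f'(-2.256) = 68*-2.256 - 25 = -178.408
x_1 = -2.256 - 0.01*-178.408 = -0.4719


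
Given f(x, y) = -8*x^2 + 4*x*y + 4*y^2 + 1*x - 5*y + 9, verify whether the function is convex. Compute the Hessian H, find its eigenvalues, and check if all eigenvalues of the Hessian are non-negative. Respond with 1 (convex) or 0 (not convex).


The Hessian of f(x,y) = -8*x^2 + 4*x*y + 4*y^2 + 1*x - 5*y + 9 is:
H = [[-16, 4], [4, 8]]
Trace = -16 + 8 = -8
Determinant = -16*8 - (4)^2 = -144
Discriminant = (-8)^2 - 4*-144 = 640.0
Eigenvalues: lambda_1 = -16.6491, lambda_2 = 8.6491
The function is not convex.

0


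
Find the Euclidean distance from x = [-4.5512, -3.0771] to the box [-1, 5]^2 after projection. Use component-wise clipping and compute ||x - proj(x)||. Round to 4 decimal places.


Project each component onto [-1, 5].
clip(-4.5512) = -1.0, clip(-3.0771) = -1.0
Projection = [-1.0, -1.0]
Squared diffs: [12.611, 4.3143]
Distance = sqrt(16.9253) = 4.114


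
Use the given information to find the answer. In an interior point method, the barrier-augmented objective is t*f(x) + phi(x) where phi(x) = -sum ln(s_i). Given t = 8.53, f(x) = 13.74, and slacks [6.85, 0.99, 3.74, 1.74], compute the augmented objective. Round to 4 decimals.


Step 1: Compute log-barrier.
ln values: [1.9242, -0.0101, 1.3191, 0.5539]
phi = -(1.9242 - 0.0101 + 1.3191 + 0.5539) = -3.7872
Step 2: Compute augmented objective.
t*f(x) = 8.53*13.74 = 117.2022
Total = 117.2022 - 3.7872 = 113.415


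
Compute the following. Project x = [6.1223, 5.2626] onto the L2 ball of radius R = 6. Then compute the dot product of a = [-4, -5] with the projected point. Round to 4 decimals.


Step 1: Compute ||x|| (intermediates to 6 decimals).
||x|| = sqrt(6.1223^2 + 5.2626^2) = 8.073259
Step 2: Project.
Since ||x|| > R, scale = R/||x|| = 6/8.073259 = 0.743194, proj(x) = scale * x
proj(x) = [4.550057, 3.911133]
Step 3: Dot product.
a^T * proj(x) = -4*4.550057 - 5*3.911133 = -37.7559


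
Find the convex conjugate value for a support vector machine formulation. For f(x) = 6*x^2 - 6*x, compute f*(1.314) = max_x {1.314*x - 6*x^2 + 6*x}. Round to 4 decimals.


f*(y) = sup_x {y*x - a*x^2 - b*x} = sup_x {(y-b)*x - a*x^2}
FOC: (y - b) - 2a*x = 0 => x* = (y - b)/(2a)
x* = (1.314 + 6)/(2*6) = 0.6095
f*(1.314) = (y-b)^2/(4a) = (1.314 + 6)^2/(4*6)
= 53.4946/24 = 2.2289


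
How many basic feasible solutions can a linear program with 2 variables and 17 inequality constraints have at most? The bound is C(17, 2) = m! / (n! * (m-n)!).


Each vertex corresponds to some choice of n active constraints out of m, so the number of vertices is at most C(m, n) = m! / (n!(m-n)!).
m = 17, n = 2
Numerator: 17 * 16
Denominator: 2! = 2
C(17, 2) = 136


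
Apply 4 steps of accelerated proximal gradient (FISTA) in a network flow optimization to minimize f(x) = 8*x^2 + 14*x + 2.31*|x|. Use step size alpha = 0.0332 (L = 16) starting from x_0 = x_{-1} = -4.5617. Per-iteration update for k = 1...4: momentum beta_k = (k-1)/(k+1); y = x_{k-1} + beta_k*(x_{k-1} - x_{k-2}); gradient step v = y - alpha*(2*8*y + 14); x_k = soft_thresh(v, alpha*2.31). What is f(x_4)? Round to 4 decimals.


FISTA on f(x) = 8*x^2 + 14*x + 2.31*|x|
L = 16, alpha = 0.0332
Iteration 1: beta = 0.0, y = -4.5617 + 0.0*(-4.5617 + 4.5617) = -4.5617
  grad(y) = -58.9872, v = y - alpha*grad = -2.6033
  prox(v) = soft_thresh(-2.6033, 0.0767) = -2.5266
Iteration 2: beta = 0.3333, y = -2.5266 + 0.3333*(-2.5266 + 4.5617) = -1.8483
  grad(y) = -15.5724, v = y - alpha*grad = -1.3313
  prox(v) = soft_thresh(-1.3313, 0.0767) = -1.2546
Iteration 3: beta = 0.5, y = -1.2546 + 0.5*(-1.2546 + 2.5266) = -0.6186
  grad(y) = 4.1031, v = y - alpha*grad = -0.7548
  prox(v) = soft_thresh(-0.7548, 0.0767) = -0.6781
Iteration 4: beta = 0.6, y = -0.6781 + 0.6*(-0.6781 + 1.2546) = -0.3322
  grad(y) = 8.685, v = y - alpha*grad = -0.6205
  prox(v) = soft_thresh(-0.6205, 0.0767) = -0.5438
f(x_4) = 8*(-0.5438)^2 + 14*(-0.5438) + 2.31*|-0.5438| = -3.9914
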